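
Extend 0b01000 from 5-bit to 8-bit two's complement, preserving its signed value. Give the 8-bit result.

00001000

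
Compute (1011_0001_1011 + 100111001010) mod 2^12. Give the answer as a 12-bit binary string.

010011100101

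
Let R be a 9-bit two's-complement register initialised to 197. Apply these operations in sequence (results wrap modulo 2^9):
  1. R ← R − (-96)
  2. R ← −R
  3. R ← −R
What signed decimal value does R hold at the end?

-219

Start: R = 197 = 011000101.
R = 197 − (-96) = 293; wraps to -219 = 100100101
R = −(-219) = 219 = 011011011
R = −(219) = -219 = 100100101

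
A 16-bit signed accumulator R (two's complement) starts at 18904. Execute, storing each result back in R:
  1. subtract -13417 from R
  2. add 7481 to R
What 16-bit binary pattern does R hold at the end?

1001101101111010

Start: R = 18904 = 0100100111011000.
R = 18904 − (-13417) = 32321 = 0111111001000001
R = 32321 + 7481 = 39802; wraps to -25734 = 1001101101111010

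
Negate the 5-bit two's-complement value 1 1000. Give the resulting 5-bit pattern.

Invert: 00111. Add 1: 01000.

01000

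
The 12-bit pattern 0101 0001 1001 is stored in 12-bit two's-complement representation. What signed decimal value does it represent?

MSB is 0, so the value is non-negative: 010100011001 = 1305.

1305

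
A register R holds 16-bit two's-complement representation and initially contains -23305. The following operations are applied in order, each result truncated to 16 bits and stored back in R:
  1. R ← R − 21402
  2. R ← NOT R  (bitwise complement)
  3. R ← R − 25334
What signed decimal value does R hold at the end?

Start: R = -23305 = 1010010011110111.
R = -23305 − 21402 = -44707; wraps to 20829 = 0101000101011101
R = NOT 0101000101011101 = 1010111010100010 = -20830
R = -20830 − 25334 = -46164; wraps to 19372 = 0100101110101100

19372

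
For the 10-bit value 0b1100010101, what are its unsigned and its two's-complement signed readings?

unsigned = 789, signed = -235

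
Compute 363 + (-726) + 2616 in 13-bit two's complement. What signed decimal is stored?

2253

363 + (-726) = -363 (1111010010101)
-363 + 2616 = 2253 (0100011001101)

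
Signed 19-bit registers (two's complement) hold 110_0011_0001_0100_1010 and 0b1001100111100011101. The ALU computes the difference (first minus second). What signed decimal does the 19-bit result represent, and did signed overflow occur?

90669; no overflow

110_0011_0001_0100_1010 → 1100011000101001010 = -118454 (signed)
0b1001100111100011101 → 1001100111100011101 = -209123 (signed)
Subtract via negate-and-add: invert 1001100111100011101 + 1 = 0110011000011100011 (i.e. 209123).
  1100011000101001010
+ 0110011000011100011
= 0010110001000101101  (discard carry-out 1)
Result 0010110001000101101: MSB = 0 → value 90669.
Addends (after negating the subtrahend) have opposite signs, so signed overflow cannot occur.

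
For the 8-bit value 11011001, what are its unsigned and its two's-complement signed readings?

Unsigned: 11011001 = 217.
Signed: MSB=1 → 217 − 256 = -39.

unsigned = 217, signed = -39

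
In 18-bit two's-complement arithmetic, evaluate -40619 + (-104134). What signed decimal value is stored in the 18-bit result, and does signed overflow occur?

117391; overflow

-40619 → 110110000101010101
-104134 → 100110100100111010
  110110000101010101
+ 100110100100111010
= 011100101010001111  (discard carry-out 1)
Result 011100101010001111: MSB = 0 → value 117391.
Both addends are negative but the stored result is non-negative: signed overflow. The true value -40619 + (-104134) = -144753 lies outside [-131072, 131071].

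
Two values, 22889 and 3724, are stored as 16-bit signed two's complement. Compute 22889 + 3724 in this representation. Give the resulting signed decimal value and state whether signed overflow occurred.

22889 → 0101100101101001
3724 → 0000111010001100
  0101100101101001
+ 0000111010001100
= 0110011111110101
Result 0110011111110101: MSB = 0 → value 26613.
Both addends are non-negative and so is the stored result: no signed overflow.

26613; no overflow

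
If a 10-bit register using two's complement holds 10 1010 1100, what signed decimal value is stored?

-340

MSB is 1, so the value is negative.
Unsigned reading: 684. Subtract 2^10 = 1024: 684 − 1024 = -340.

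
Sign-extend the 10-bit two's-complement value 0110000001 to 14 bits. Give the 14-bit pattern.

MSB of 0110000001 is 0; replicate it into the new high bits.
0000|0110000001 → 00000110000001 (still 385).

00000110000001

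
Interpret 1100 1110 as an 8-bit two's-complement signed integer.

-50

MSB is 1, so the value is negative.
Unsigned reading: 206. Subtract 2^8 = 256: 206 − 256 = -50.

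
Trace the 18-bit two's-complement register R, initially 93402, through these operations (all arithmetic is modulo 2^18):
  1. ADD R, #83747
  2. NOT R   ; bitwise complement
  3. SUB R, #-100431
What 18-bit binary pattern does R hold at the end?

Start: R = 93402 = 010110110011011010.
R = 93402 + 83747 = 177149; wraps to -84995 = 101011001111111101
R = NOT 101011001111111101 = 010100110000000010 = 84994
R = 84994 − (-100431) = 185425; wraps to -76719 = 101101010001010001

101101010001010001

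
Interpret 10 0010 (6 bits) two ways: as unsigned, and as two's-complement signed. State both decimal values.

Unsigned: 100010 = 34.
Signed: MSB=1 → 34 − 64 = -30.

unsigned = 34, signed = -30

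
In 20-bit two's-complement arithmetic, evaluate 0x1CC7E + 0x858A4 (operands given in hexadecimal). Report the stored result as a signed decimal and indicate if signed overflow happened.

-383710; no overflow

0x1CC7E = 00011100110001111110 = 117886 (signed)
0x858A4 = 10000101100010100100 = -501596 (signed)
  00011100110001111110
+ 10000101100010100100
= 10100010010100100010
Result 10100010010100100010: MSB = 1 → 664866 − 1048576 = -383710.
Addends have opposite signs, so signed overflow cannot occur.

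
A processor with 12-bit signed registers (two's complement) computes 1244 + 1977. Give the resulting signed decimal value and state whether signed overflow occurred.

1244 → 010011011100
1977 → 011110111001
  010011011100
+ 011110111001
= 110010010101
Result 110010010101: MSB = 1 → 3221 − 4096 = -875.
Both addends are non-negative but the stored result is negative: signed overflow. The true value 1244 + 1977 = 3221 lies outside [-2048, 2047].

-875; overflow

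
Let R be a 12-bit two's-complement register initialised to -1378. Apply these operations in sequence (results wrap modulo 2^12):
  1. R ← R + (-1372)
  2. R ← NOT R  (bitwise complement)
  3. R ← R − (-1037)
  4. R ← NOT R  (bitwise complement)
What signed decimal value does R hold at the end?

Start: R = -1378 = 101010011110.
R = -1378 + (-1372) = -2750; wraps to 1346 = 010101000010
R = NOT 010101000010 = 101010111101 = -1347
R = -1347 − (-1037) = -310 = 111011001010
R = NOT 111011001010 = 000100110101 = 309

309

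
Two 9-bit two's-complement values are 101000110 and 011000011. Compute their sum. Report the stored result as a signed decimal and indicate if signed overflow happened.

101000110 = -186 (signed)
011000011 = 195 (signed)
  101000110
+ 011000011
= 000001001  (discard carry-out 1)
Result 000001001: MSB = 0 → value 9.
Addends have opposite signs, so signed overflow cannot occur.

9; no overflow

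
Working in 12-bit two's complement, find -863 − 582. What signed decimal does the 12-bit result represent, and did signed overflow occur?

-1445; no overflow

-863 → 110010100001
582 → 001001000110
Subtract via negate-and-add: invert 001001000110 + 1 = 110110111010 (i.e. -582).
  110010100001
+ 110110111010
= 101001011011  (discard carry-out 1)
Result 101001011011: MSB = 1 → 2651 − 4096 = -1445.
Both addends (after negating the subtrahend) are negative and so is the stored result: no signed overflow.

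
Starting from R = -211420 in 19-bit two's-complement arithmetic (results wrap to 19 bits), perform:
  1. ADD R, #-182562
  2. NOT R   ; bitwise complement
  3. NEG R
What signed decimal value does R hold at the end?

130307

Start: R = -211420 = 1001100011000100100.
R = -211420 + (-182562) = -393982; wraps to 130306 = 0011111110100000010
R = NOT 0011111110100000010 = 1100000001011111101 = -130307
R = −(-130307) = 130307 = 0011111110100000011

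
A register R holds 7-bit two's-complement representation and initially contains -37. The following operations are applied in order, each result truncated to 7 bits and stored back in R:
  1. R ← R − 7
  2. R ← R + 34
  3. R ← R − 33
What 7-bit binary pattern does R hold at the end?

1010101

Start: R = -37 = 1011011.
R = -37 − 7 = -44 = 1010100
R = -44 + 34 = -10 = 1110110
R = -10 − 33 = -43 = 1010101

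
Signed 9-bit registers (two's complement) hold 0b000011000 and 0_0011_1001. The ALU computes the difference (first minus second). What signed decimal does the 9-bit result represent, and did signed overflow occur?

0b000011000 → 000011000 = 24 (signed)
0_0011_1001 → 000111001 = 57 (signed)
Subtract via negate-and-add: invert 000111001 + 1 = 111000111 (i.e. -57).
  000011000
+ 111000111
= 111011111
Result 111011111: MSB = 1 → 479 − 512 = -33.
Addends (after negating the subtrahend) have opposite signs, so signed overflow cannot occur.

-33; no overflow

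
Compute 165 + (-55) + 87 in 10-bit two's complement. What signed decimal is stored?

165 + (-55) = 110 (0001101110)
110 + 87 = 197 (0011000101)

197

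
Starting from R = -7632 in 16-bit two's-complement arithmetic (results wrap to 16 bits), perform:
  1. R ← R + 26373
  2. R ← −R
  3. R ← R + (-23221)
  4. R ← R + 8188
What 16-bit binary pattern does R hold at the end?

Start: R = -7632 = 1110001000110000.
R = -7632 + 26373 = 18741 = 0100100100110101
R = −(18741) = -18741 = 1011011011001011
R = -18741 + (-23221) = -41962; wraps to 23574 = 0101110000010110
R = 23574 + 8188 = 31762 = 0111110000010010

0111110000010010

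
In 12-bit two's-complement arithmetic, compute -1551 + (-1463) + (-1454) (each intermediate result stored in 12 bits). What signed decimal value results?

-1551 + (-1463) = -3014 → wraps to 1082 (010000111010)
1082 + (-1454) = -372 (111010001100)

-372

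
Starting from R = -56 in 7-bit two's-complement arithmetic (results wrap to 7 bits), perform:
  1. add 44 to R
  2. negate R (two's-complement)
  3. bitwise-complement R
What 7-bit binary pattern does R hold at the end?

1110011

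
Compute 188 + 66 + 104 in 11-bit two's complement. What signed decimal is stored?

358

188 + 66 = 254 (00011111110)
254 + 104 = 358 (00101100110)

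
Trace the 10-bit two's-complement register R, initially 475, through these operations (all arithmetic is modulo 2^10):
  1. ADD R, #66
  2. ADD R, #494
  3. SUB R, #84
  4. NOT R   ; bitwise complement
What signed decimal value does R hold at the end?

72

Start: R = 475 = 0111011011.
R = 475 + 66 = 541; wraps to -483 = 1000011101
R = -483 + 494 = 11 = 0000001011
R = 11 − 84 = -73 = 1110110111
R = NOT 1110110111 = 0001001000 = 72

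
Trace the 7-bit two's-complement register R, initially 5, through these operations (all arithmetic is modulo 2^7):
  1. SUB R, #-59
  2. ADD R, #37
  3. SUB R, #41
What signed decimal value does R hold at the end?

Start: R = 5 = 0000101.
R = 5 − (-59) = 64; wraps to -64 = 1000000
R = -64 + 37 = -27 = 1100101
R = -27 − 41 = -68; wraps to 60 = 0111100

60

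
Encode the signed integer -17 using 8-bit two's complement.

11101111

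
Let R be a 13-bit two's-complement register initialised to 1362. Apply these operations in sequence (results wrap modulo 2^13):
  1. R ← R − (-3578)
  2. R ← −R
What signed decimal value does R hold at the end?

Start: R = 1362 = 0010101010010.
R = 1362 − (-3578) = 4940; wraps to -3252 = 1001101001100
R = −(-3252) = 3252 = 0110010110100

3252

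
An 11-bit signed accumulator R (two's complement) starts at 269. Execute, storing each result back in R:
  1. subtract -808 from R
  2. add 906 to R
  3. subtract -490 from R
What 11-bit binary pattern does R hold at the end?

00110101001

Start: R = 269 = 00100001101.
R = 269 − (-808) = 1077; wraps to -971 = 10000110101
R = -971 + 906 = -65 = 11110111111
R = -65 − (-490) = 425 = 00110101001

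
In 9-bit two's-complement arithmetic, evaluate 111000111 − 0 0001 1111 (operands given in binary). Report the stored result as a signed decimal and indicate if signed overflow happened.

-88; no overflow

111000111 = -57 (signed)
0 0001 1111 → 000011111 = 31 (signed)
Subtract via negate-and-add: invert 000011111 + 1 = 111100001 (i.e. -31).
  111000111
+ 111100001
= 110101000  (discard carry-out 1)
Result 110101000: MSB = 1 → 424 − 512 = -88.
Both addends (after negating the subtrahend) are negative and so is the stored result: no signed overflow.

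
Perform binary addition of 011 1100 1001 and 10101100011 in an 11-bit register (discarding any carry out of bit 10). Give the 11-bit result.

  01111001001
+ 10101100011
= 00100101100  (discard carry-out 1)

00100101100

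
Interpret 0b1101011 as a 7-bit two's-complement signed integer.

-21

MSB is 1, so the value is negative.
Unsigned reading: 107. Subtract 2^7 = 128: 107 − 128 = -21.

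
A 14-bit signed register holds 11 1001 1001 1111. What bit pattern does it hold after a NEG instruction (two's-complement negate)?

Invert: 00011001100000. Add 1: 00011001100001.

00011001100001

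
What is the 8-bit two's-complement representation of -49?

|-49| = 49 = 00110001 in 8 bits.
Invert the bits: 11001110. Add 1: 11001111.

11001111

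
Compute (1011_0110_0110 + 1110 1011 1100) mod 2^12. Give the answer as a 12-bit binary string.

101000100010

  101101100110
+ 111010111100
= 101000100010  (discard carry-out 1)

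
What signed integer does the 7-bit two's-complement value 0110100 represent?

MSB is 0, so the value is non-negative: 0110100 = 52.

52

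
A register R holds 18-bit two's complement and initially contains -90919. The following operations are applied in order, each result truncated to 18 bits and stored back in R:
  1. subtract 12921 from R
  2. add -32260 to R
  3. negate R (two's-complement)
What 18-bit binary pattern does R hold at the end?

100001001110100100

Start: R = -90919 = 101001110011011001.
R = -90919 − 12921 = -103840 = 100110101001100000
R = -103840 + (-32260) = -136100; wraps to 126044 = 011110110001011100
R = −(126044) = -126044 = 100001001110100100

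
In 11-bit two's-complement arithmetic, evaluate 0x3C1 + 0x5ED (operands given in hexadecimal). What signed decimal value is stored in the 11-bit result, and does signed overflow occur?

0x3C1 = 01111000001 = 961 (signed)
0x5ED = 10111101101 = -531 (signed)
  01111000001
+ 10111101101
= 00110101110  (discard carry-out 1)
Result 00110101110: MSB = 0 → value 430.
Addends have opposite signs, so signed overflow cannot occur.

430; no overflow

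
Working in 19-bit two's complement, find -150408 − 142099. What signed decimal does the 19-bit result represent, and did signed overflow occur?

-150408 → 1011011010001111000
142099 → 0100010101100010011
Subtract via negate-and-add: invert 0100010101100010011 + 1 = 1011101010011101101 (i.e. -142099).
  1011011010001111000
+ 1011101010011101101
= 0111000100101100101  (discard carry-out 1)
Result 0111000100101100101: MSB = 0 → value 231781.
Both addends (after negating the subtrahend) are negative but the stored result is non-negative: signed overflow. The true value -150408 − 142099 = -292507 lies outside [-262144, 262143].

231781; overflow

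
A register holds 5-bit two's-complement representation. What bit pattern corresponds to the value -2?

11110

|-2| = 2 = 00010 in 5 bits.
Invert the bits: 11101. Add 1: 11110.
Check: 11110 reads as 30 − 32 = -2.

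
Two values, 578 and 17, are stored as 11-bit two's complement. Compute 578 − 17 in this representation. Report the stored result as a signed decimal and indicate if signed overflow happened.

578 → 01001000010
17 → 00000010001
Subtract via negate-and-add: invert 00000010001 + 1 = 11111101111 (i.e. -17).
  01001000010
+ 11111101111
= 01000110001  (discard carry-out 1)
Result 01000110001: MSB = 0 → value 561.
Addends (after negating the subtrahend) have opposite signs, so signed overflow cannot occur.

561; no overflow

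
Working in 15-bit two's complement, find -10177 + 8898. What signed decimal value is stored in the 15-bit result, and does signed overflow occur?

-10177 → 101100000111111
8898 → 010001011000010
  101100000111111
+ 010001011000010
= 111101100000001
Result 111101100000001: MSB = 1 → 31489 − 32768 = -1279.
Addends have opposite signs, so signed overflow cannot occur.

-1279; no overflow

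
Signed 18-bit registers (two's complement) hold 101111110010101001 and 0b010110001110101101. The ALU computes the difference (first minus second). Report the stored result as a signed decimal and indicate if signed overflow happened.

101111110010101001 = -66391 (signed)
0b010110001110101101 → 010110001110101101 = 91053 (signed)
Subtract via negate-and-add: invert 010110001110101101 + 1 = 101001110001010011 (i.e. -91053).
  101111110010101001
+ 101001110001010011
= 011001100011111100  (discard carry-out 1)
Result 011001100011111100: MSB = 0 → value 104700.
Both addends (after negating the subtrahend) are negative but the stored result is non-negative: signed overflow. The true value -66391 − 91053 = -157444 lies outside [-131072, 131071].

104700; overflow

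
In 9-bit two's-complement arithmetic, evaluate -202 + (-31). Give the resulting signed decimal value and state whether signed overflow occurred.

-233; no overflow

-202 → 100110110
-31 → 111100001
  100110110
+ 111100001
= 100010111  (discard carry-out 1)
Result 100010111: MSB = 1 → 279 − 512 = -233.
Both addends are negative and so is the stored result: no signed overflow.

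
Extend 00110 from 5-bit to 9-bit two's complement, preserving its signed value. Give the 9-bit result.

000000110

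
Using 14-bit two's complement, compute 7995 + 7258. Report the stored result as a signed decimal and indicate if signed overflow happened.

-1131; overflow

7995 → 01111100111011
7258 → 01110001011010
  01111100111011
+ 01110001011010
= 11101110010101
Result 11101110010101: MSB = 1 → 15253 − 16384 = -1131.
Both addends are non-negative but the stored result is negative: signed overflow. The true value 7995 + 7258 = 15253 lies outside [-8192, 8191].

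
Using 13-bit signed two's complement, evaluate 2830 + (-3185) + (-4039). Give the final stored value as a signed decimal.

3798

2830 + (-3185) = -355 (1111010011101)
-355 + (-4039) = -4394 → wraps to 3798 (0111011010110)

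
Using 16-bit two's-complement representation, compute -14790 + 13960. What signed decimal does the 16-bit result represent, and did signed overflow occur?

-830; no overflow

-14790 → 1100011000111010
13960 → 0011011010001000
  1100011000111010
+ 0011011010001000
= 1111110011000010
Result 1111110011000010: MSB = 1 → 64706 − 65536 = -830.
Addends have opposite signs, so signed overflow cannot occur.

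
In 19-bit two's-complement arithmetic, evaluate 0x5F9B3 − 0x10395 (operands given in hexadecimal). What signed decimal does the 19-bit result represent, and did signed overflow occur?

-199138; no overflow

0x5F9B3 = 1011111100110110011 = -132685 (signed)
0x10395 = 0010000001110010101 = 66453 (signed)
Subtract via negate-and-add: invert 0010000001110010101 + 1 = 1101111110001101011 (i.e. -66453).
  1011111100110110011
+ 1101111110001101011
= 1001111011000011110  (discard carry-out 1)
Result 1001111011000011110: MSB = 1 → 325150 − 524288 = -199138.
Both addends (after negating the subtrahend) are negative and so is the stored result: no signed overflow.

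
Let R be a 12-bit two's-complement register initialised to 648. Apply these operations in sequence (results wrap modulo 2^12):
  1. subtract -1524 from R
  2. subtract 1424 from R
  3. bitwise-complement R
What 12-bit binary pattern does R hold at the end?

110100010011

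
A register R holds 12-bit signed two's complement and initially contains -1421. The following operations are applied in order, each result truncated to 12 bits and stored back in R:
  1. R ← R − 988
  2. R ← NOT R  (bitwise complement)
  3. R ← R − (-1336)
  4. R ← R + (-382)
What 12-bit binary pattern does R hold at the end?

Start: R = -1421 = 101001110011.
R = -1421 − 988 = -2409; wraps to 1687 = 011010010111
R = NOT 011010010111 = 100101101000 = -1688
R = -1688 − (-1336) = -352 = 111010100000
R = -352 + (-382) = -734 = 110100100010

110100100010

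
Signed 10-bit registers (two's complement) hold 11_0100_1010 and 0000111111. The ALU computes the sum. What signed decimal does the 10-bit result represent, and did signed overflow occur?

11_0100_1010 → 1101001010 = -182 (signed)
0000111111 = 63 (signed)
  1101001010
+ 0000111111
= 1110001001
Result 1110001001: MSB = 1 → 905 − 1024 = -119.
Addends have opposite signs, so signed overflow cannot occur.

-119; no overflow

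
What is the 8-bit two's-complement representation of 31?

31 is non-negative, so write it directly in 8 bits: 00011111.

00011111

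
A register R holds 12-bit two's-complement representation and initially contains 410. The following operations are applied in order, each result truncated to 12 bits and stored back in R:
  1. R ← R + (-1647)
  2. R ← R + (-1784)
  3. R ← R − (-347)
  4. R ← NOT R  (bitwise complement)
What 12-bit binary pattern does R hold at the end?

101001110001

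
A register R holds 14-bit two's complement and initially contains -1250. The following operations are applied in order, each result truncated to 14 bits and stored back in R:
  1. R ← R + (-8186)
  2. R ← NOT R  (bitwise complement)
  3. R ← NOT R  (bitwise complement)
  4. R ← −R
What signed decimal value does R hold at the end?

-6948

Start: R = -1250 = 11101100011110.
R = -1250 + (-8186) = -9436; wraps to 6948 = 01101100100100
R = NOT 01101100100100 = 10010011011011 = -6949
R = NOT 10010011011011 = 01101100100100 = 6948
R = −(6948) = -6948 = 10010011011100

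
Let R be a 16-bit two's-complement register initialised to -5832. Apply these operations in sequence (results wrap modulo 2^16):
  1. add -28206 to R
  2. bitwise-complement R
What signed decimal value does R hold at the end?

-31499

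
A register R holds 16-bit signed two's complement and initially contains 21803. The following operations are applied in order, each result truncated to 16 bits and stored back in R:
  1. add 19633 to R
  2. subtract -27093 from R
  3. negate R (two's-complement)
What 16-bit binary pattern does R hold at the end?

1111010001001111

Start: R = 21803 = 0101010100101011.
R = 21803 + 19633 = 41436; wraps to -24100 = 1010000111011100
R = -24100 − (-27093) = 2993 = 0000101110110001
R = −(2993) = -2993 = 1111010001001111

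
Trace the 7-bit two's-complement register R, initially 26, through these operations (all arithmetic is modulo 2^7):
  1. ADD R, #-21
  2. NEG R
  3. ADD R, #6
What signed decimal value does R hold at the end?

1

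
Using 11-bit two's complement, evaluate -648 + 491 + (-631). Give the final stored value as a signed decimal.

-648 + 491 = -157 (11101100011)
-157 + (-631) = -788 (10011101100)

-788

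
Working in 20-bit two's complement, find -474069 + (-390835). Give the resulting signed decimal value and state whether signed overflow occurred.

183672; overflow

-474069 → 10001100010000101011
-390835 → 10100000100101001101
  10001100010000101011
+ 10100000100101001101
= 00101100110101111000  (discard carry-out 1)
Result 00101100110101111000: MSB = 0 → value 183672.
Both addends are negative but the stored result is non-negative: signed overflow. The true value -474069 + (-390835) = -864904 lies outside [-524288, 524287].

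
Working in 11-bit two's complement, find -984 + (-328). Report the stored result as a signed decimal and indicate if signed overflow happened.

-984 → 10000101000
-328 → 11010111000
  10000101000
+ 11010111000
= 01011100000  (discard carry-out 1)
Result 01011100000: MSB = 0 → value 736.
Both addends are negative but the stored result is non-negative: signed overflow. The true value -984 + (-328) = -1312 lies outside [-1024, 1023].

736; overflow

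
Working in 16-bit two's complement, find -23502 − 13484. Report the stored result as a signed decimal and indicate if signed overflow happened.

-23502 → 1010010000110010
13484 → 0011010010101100
Subtract via negate-and-add: invert 0011010010101100 + 1 = 1100101101010100 (i.e. -13484).
  1010010000110010
+ 1100101101010100
= 0110111110000110  (discard carry-out 1)
Result 0110111110000110: MSB = 0 → value 28550.
Both addends (after negating the subtrahend) are negative but the stored result is non-negative: signed overflow. The true value -23502 − 13484 = -36986 lies outside [-32768, 32767].

28550; overflow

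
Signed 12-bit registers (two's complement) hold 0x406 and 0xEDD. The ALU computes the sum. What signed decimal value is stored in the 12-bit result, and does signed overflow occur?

0x406 = 010000000110 = 1030 (signed)
0xEDD = 111011011101 = -291 (signed)
  010000000110
+ 111011011101
= 001011100011  (discard carry-out 1)
Result 001011100011: MSB = 0 → value 739.
Addends have opposite signs, so signed overflow cannot occur.

739; no overflow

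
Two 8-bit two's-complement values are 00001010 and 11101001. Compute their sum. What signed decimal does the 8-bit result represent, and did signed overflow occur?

00001010 = 10 (signed)
11101001 = -23 (signed)
  00001010
+ 11101001
= 11110011
Result 11110011: MSB = 1 → 243 − 256 = -13.
Addends have opposite signs, so signed overflow cannot occur.

-13; no overflow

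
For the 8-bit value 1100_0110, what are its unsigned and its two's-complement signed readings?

Unsigned: 11000110 = 198.
Signed: MSB=1 → 198 − 256 = -58.

unsigned = 198, signed = -58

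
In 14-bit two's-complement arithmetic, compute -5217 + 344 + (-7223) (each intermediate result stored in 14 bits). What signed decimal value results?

4288

-5217 + 344 = -4873 (10110011110111)
-4873 + (-7223) = -12096 → wraps to 4288 (01000011000000)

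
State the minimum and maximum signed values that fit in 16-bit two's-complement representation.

Minimum: −2^15 = -32768.
Maximum: 2^15 − 1 = 32767.

min = -32768, max = 32767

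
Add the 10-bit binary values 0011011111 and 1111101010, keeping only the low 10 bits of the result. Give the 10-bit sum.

  0011011111
+ 1111101010
= 0011001001  (discard carry-out 1)

0011001001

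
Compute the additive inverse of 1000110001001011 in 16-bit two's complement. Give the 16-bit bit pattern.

Invert: 0111001110110100. Add 1: 0111001110110101.

0111001110110101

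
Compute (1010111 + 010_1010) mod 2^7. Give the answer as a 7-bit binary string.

0000001

  1010111
+ 0101010
= 0000001  (discard carry-out 1)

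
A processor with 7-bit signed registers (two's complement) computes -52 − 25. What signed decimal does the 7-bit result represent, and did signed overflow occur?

51; overflow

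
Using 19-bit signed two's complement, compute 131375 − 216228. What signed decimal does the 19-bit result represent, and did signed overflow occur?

-84853; no overflow

131375 → 0100000000100101111
216228 → 0110100110010100100
Subtract via negate-and-add: invert 0110100110010100100 + 1 = 1001011001101011100 (i.e. -216228).
  0100000000100101111
+ 1001011001101011100
= 1101011010010001011
Result 1101011010010001011: MSB = 1 → 439435 − 524288 = -84853.
Addends (after negating the subtrahend) have opposite signs, so signed overflow cannot occur.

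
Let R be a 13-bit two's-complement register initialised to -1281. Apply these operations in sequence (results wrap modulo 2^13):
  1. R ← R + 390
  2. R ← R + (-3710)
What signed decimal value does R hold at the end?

3591

Start: R = -1281 = 1101011111111.
R = -1281 + 390 = -891 = 1110010000101
R = -891 + (-3710) = -4601; wraps to 3591 = 0111000000111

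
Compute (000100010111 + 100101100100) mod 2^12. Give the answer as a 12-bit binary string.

  000100010111
+ 100101100100
= 101001111011

101001111011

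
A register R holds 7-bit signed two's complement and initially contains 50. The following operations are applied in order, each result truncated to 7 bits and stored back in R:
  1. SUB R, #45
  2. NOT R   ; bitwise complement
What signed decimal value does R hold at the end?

Start: R = 50 = 0110010.
R = 50 − 45 = 5 = 0000101
R = NOT 0000101 = 1111010 = -6

-6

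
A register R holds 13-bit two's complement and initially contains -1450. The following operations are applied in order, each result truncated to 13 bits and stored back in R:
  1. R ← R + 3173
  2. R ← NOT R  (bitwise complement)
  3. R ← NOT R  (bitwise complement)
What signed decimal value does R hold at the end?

1723

Start: R = -1450 = 1101001010110.
R = -1450 + 3173 = 1723 = 0011010111011
R = NOT 0011010111011 = 1100101000100 = -1724
R = NOT 1100101000100 = 0011010111011 = 1723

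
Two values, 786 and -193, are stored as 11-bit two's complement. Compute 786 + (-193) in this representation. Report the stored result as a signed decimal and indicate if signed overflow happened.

593; no overflow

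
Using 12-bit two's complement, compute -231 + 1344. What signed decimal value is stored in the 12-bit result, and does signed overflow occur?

1113; no overflow

-231 → 111100011001
1344 → 010101000000
  111100011001
+ 010101000000
= 010001011001  (discard carry-out 1)
Result 010001011001: MSB = 0 → value 1113.
Addends have opposite signs, so signed overflow cannot occur.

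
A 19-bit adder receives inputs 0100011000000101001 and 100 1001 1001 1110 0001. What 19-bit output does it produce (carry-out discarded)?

1101100101000001010

  0100011000000101001
+ 1001001100111100001
= 1101100101000001010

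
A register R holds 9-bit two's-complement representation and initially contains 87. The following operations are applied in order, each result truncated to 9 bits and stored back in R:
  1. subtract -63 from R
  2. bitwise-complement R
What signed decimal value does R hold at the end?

-151

Start: R = 87 = 001010111.
R = 87 − (-63) = 150 = 010010110
R = NOT 010010110 = 101101001 = -151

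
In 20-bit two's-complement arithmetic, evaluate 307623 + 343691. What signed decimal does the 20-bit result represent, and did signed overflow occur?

307623 → 01001011000110100111
343691 → 01010011111010001011
  01001011000110100111
+ 01010011111010001011
= 10011111000000110010
Result 10011111000000110010: MSB = 1 → 651314 − 1048576 = -397262.
Both addends are non-negative but the stored result is negative: signed overflow. The true value 307623 + 343691 = 651314 lies outside [-524288, 524287].

-397262; overflow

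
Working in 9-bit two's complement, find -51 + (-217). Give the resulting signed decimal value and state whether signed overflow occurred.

244; overflow

-51 → 111001101
-217 → 100100111
  111001101
+ 100100111
= 011110100  (discard carry-out 1)
Result 011110100: MSB = 0 → value 244.
Both addends are negative but the stored result is non-negative: signed overflow. The true value -51 + (-217) = -268 lies outside [-256, 255].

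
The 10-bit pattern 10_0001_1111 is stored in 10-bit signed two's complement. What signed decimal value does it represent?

-481

MSB is 1, so the value is negative.
Invert: 0111100000. Add 1: 0111100001 = 481. So the value is −481.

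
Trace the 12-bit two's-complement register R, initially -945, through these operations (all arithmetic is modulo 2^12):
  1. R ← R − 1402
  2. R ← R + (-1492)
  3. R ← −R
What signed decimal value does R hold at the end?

-257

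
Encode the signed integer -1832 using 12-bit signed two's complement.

100011011000

|-1832| = 1832 = 011100101000 in 12 bits.
Invert the bits: 100011010111. Add 1: 100011011000.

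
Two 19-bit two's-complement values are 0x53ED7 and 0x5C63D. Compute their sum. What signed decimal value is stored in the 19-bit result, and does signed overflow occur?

0x53ED7 = 1010011111011010111 = -180521 (signed)
0x5C63D = 1011100011000111101 = -145859 (signed)
  1010011111011010111
+ 1011100011000111101
= 0110000010100010100  (discard carry-out 1)
Result 0110000010100010100: MSB = 0 → value 197908.
Both addends are negative but the stored result is non-negative: signed overflow. The true value -180521 + (-145859) = -326380 lies outside [-262144, 262143].

197908; overflow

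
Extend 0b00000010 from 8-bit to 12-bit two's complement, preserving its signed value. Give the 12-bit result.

000000000010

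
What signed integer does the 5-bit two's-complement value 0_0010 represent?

2

MSB is 0, so the value is non-negative: 00010 = 2.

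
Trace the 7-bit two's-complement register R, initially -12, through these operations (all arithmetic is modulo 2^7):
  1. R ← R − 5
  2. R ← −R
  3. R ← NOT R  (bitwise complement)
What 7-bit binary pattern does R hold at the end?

1101110

Start: R = -12 = 1110100.
R = -12 − 5 = -17 = 1101111
R = −(-17) = 17 = 0010001
R = NOT 0010001 = 1101110 = -18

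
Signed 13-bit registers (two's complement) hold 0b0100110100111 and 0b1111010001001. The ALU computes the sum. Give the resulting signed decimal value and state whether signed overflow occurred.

0b0100110100111 → 0100110100111 = 2471 (signed)
0b1111010001001 → 1111010001001 = -375 (signed)
  0100110100111
+ 1111010001001
= 0100000110000  (discard carry-out 1)
Result 0100000110000: MSB = 0 → value 2096.
Addends have opposite signs, so signed overflow cannot occur.

2096; no overflow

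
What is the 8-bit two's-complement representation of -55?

|-55| = 55 = 00110111 in 8 bits.
Invert the bits: 11001000. Add 1: 11001001.
Check: 11001001 reads as 201 − 256 = -55.

11001001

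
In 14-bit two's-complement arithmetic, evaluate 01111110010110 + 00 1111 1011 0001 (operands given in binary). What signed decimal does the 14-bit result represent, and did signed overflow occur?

01111110010110 = 8086 (signed)
00 1111 1011 0001 → 00111110110001 = 4017 (signed)
  01111110010110
+ 00111110110001
= 10111101000111
Result 10111101000111: MSB = 1 → 12103 − 16384 = -4281.
Both addends are non-negative but the stored result is negative: signed overflow. The true value 8086 + 4017 = 12103 lies outside [-8192, 8191].

-4281; overflow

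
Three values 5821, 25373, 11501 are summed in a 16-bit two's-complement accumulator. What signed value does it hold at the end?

5821 + 25373 = 31194 (0111100111011010)
31194 + 11501 = 42695 → wraps to -22841 (1010011011000111)

-22841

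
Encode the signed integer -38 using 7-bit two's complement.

1011010

|-38| = 38 = 0100110 in 7 bits.
Invert the bits: 1011001. Add 1: 1011010.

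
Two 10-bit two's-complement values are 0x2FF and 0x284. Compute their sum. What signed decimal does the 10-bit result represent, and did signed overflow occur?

387; overflow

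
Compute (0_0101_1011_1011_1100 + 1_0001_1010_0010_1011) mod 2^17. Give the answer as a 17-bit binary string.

  00101101110111100
+ 10001101000101011
= 10111010111100111

10111010111100111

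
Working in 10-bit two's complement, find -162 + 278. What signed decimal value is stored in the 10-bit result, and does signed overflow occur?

-162 → 1101011110
278 → 0100010110
  1101011110
+ 0100010110
= 0001110100  (discard carry-out 1)
Result 0001110100: MSB = 0 → value 116.
Addends have opposite signs, so signed overflow cannot occur.

116; no overflow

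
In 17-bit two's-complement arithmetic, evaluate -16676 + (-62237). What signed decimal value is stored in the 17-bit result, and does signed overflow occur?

52159; overflow

-16676 → 11011111011011100
-62237 → 10000110011100011
  11011111011011100
+ 10000110011100011
= 01100101110111111  (discard carry-out 1)
Result 01100101110111111: MSB = 0 → value 52159.
Both addends are negative but the stored result is non-negative: signed overflow. The true value -16676 + (-62237) = -78913 lies outside [-65536, 65535].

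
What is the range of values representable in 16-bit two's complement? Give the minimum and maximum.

min = -32768, max = 32767

Minimum: −2^15 = -32768.
Maximum: 2^15 − 1 = 32767.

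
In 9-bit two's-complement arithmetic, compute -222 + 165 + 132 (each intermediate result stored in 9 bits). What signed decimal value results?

-222 + 165 = -57 (111000111)
-57 + 132 = 75 (001001011)

75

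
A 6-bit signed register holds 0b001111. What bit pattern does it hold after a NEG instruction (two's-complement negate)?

Invert: 110000. Add 1: 110001.
Check: 001111 = 15, 110001 = -15.

110001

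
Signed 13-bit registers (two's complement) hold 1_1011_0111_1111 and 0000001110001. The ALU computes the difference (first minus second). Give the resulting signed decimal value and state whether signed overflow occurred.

-1266; no overflow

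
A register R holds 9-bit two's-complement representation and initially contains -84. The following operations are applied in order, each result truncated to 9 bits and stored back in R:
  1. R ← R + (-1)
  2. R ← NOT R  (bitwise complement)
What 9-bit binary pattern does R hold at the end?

001010100

Start: R = -84 = 110101100.
R = -84 + (-1) = -85 = 110101011
R = NOT 110101011 = 001010100 = 84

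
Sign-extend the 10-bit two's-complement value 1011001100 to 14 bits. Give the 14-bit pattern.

11111011001100

MSB of 1011001100 is 1; replicate it into the new high bits.
1111|1011001100 → 11111011001100 (still -308).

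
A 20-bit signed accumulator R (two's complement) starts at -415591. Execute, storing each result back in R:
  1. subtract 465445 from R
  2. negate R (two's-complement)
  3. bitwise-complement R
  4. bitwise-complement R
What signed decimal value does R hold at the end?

Start: R = -415591 = 10011010100010011001.
R = -415591 − 465445 = -881036; wraps to 167540 = 00101000111001110100
R = −(167540) = -167540 = 11010111000110001100
R = NOT 11010111000110001100 = 00101000111001110011 = 167539
R = NOT 00101000111001110011 = 11010111000110001100 = -167540

-167540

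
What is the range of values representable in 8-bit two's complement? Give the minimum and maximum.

min = -128, max = 127

Minimum: −2^7 = -128.
Maximum: 2^7 − 1 = 127.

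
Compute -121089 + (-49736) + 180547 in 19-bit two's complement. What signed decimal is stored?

9722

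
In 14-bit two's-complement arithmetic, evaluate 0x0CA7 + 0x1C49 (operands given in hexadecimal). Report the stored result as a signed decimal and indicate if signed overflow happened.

-5904; overflow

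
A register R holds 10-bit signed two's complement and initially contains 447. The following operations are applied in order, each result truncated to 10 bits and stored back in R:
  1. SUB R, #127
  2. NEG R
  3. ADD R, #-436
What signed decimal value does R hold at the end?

Start: R = 447 = 0110111111.
R = 447 − 127 = 320 = 0101000000
R = −(320) = -320 = 1011000000
R = -320 + (-436) = -756; wraps to 268 = 0100001100

268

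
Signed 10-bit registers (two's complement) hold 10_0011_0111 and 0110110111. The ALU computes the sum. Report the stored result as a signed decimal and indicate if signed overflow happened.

10_0011_0111 → 1000110111 = -457 (signed)
0110110111 = 439 (signed)
  1000110111
+ 0110110111
= 1111101110
Result 1111101110: MSB = 1 → 1006 − 1024 = -18.
Addends have opposite signs, so signed overflow cannot occur.

-18; no overflow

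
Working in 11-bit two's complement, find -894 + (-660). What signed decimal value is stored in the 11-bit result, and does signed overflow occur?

494; overflow

-894 → 10010000010
-660 → 10101101100
  10010000010
+ 10101101100
= 00111101110  (discard carry-out 1)
Result 00111101110: MSB = 0 → value 494.
Both addends are negative but the stored result is non-negative: signed overflow. The true value -894 + (-660) = -1554 lies outside [-1024, 1023].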